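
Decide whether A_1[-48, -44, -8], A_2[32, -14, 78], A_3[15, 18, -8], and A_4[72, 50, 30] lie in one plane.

No

A normal to the plane through A_1, A_2, A_3 is n = A_1A_2 × A_1A_3 = (-5332, 5418, 3070).
The plane has equation n·P = -7016. For A_4: n·A_4 = -20904.
-20904 ≠ -7016, so A_4 is off the plane.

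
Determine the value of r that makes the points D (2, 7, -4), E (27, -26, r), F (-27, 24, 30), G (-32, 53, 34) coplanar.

-32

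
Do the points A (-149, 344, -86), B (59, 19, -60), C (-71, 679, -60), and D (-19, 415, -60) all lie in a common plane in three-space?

Yes

With A as base: AB = (208, -325, 26), AC = (78, 335, 26), AD = (130, 71, 26).
AC × AD = (6864, 1352, -38012).
AB · (AC × AD) = 0.
The scalar triple product vanishes, so the four points are coplanar.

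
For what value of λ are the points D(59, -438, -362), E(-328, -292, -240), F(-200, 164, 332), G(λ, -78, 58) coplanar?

-61

Coplanarity ⇔ det[DE; DF; DG] = 0.
Expanding, this is linear in λ: (27880)λ + (1700680) = 0.
So λ = -61.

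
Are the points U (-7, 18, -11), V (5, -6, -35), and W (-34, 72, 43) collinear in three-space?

Yes

UV = (12, -24, -24), UW = (-27, 54, 54).
UV × UW = (0, 0, 0).
The cross product vanishes, so the three points are collinear.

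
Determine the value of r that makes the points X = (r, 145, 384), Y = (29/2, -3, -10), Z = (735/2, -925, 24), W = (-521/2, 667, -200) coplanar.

5/2

Coplanarity ⇔ det[XY; XZ; XW] = 0.
Expanding, this is linear in r: (-152400)r + (381000) = 0.
So r = 5/2.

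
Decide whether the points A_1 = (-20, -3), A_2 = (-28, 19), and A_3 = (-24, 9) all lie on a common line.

No

A_1A_2 = (-8, 22), A_1A_3 = (-4, 12).
If collinear, A_1A_3 would be a scalar multiple of A_1A_2. But (-8)·(12) ≠ (22)·(-4) (difference -8), so they are not parallel; the points are not collinear.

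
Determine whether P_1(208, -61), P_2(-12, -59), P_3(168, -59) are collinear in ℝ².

No

P_1P_2 = (-220, 2), P_1P_3 = (-40, 2).
If collinear, P_1P_3 would be a scalar multiple of P_1P_2. But (-220)·(2) ≠ (2)·(-40) (difference -360), so they are not parallel; the points are not collinear.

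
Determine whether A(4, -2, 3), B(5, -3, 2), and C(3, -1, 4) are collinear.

AB = (1, -1, -1), AC = (-1, 1, 1).
Each component of AC is -1 times the corresponding component of AB, so AC = -1·AB and the points are collinear.

Yes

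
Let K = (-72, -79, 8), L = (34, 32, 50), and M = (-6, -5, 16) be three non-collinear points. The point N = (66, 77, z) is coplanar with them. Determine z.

A normal to the plane is n = KL × KM = (-2220, 1924, 518).
N lies in the plane iff n · KN = 0.
This gives (518)z + (-10360) = 0, so z = 20.

20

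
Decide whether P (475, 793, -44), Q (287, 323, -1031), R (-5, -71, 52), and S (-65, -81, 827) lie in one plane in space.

With P as base: PQ = (-188, -470, -987), PR = (-480, -864, 96), PS = (-540, -874, 871).
PR × PS = (-668640, 366240, -47040).
PQ · (PR × PS) = 0.
The scalar triple product vanishes, so the four points are coplanar.

Yes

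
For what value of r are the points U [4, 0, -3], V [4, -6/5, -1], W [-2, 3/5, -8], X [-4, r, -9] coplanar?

Coplanarity ⇔ det[UV; UW; UX] = 0.
Expanding, this is linear in r: (-12)r + (24/5) = 0.
So r = 2/5.

2/5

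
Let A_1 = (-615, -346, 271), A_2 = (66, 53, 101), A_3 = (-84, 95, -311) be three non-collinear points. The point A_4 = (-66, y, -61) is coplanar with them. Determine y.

32

Coplanarity requires A_1A_2 · (A_1A_3 × A_1A_4) = 0.
A_1A_2 = (681, 399, -170), A_1A_3 = (531, 441, -582); the triple product is linear in y with coefficient 306072 and constant term -9794304.
Setting it to zero: y = 32.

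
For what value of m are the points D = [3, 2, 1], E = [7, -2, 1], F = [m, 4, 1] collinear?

Collinearity requires DE × DF = 0; each component is linear in m.
The z-component gives (4)m + (-4) = 0, so m = 1.
The remaining components then also vanish.

1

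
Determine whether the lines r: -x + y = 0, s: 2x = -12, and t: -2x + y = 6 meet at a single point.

Yes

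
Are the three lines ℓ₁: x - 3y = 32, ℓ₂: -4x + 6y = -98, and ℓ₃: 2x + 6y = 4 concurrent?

Yes

Lines aᵢx + bᵢy = cᵢ with pairwise distinct directions are concurrent exactly when det[aᵢ bᵢ cᵢ] = 0.
Here the determinant is 0.
It vanishes, so the lines are concurrent at (17, -5).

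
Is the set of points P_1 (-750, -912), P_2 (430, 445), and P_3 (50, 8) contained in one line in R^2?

Yes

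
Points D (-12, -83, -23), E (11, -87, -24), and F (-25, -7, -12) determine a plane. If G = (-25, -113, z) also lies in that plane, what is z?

-27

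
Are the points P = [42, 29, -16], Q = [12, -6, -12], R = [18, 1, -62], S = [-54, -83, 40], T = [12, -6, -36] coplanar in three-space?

Yes

The plane through P, Q, R has normal n = PQ × PR = (1722, -1476, 0) and equation n·X = 29520.
Checking the remaining points: n·S = 29520, n·T = 29520.
All equal 29520, so all 5 points lie in one plane.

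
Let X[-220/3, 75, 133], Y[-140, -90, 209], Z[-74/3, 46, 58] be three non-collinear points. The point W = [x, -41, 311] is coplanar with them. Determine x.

-616/3

The plane through X, Y, Z has equation 14579x − (3904/3)y + (29890/3)z = 475190/3.
Substituting W: (14579)x + (9455854/3) = 475190/3, so x = -616/3.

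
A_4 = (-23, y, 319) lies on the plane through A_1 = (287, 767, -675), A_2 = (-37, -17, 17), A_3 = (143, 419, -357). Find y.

The plane through A_1, A_2, A_3 has equation −8496x + 3384y − 144z = 254376.
Substituting A_4: (3384)y + (149472) = 254376, so y = 31.

31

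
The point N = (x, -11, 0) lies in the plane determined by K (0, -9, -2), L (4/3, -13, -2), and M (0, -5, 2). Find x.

4/3

The plane through K, L, M has equation −16x − (16/3)y + (16/3)z = 112/3.
Substituting N: (-16)x + (176/3) = 112/3, so x = 4/3.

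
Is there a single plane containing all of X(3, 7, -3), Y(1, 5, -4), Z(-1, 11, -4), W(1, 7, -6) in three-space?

The four points are coplanar iff the 3×3 determinant with rows XY, XZ, XW is zero.
Rows: (-2, -2, -1), (-4, 4, -1), (-2, 0, -3).
Expanding along the first row: (-2)(-12) − (-2)(10) + (-1)(8) = 36.
Nonzero ⇒ not coplanar.

No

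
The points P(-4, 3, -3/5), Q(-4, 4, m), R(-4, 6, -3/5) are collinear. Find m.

-3/5

Direction PR = (0, 3, 0). From the y-coordinate of Q, the parameter along the line is τ = (4 − 3)/3 = 1/3.
Then m = (-3/5) + 1/3·(0) = -3/5.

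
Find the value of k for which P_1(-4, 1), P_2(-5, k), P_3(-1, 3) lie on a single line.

1/3

The three points are collinear iff det[P_1P_2; P_1P_3] = 0.
This determinant is linear in k: (-3)k + (1) = 0, so k = 1/3.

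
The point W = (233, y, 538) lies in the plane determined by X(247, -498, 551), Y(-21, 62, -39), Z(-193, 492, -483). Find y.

Coplanarity requires XY · (XZ × XW) = 0.
XY = (-268, 560, -590), XZ = (-440, 990, -1034); the triple product is linear in y with coefficient -17512 and constant term -8545856.
Setting it to zero: y = -488.

-488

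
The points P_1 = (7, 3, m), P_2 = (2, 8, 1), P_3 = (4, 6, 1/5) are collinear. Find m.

-1

Collinearity requires P_1P_2 × P_1P_3 = 0; each component is linear in m.
The x-component gives (-2)m + (-2) = 0, so m = -1.
The remaining components then also vanish.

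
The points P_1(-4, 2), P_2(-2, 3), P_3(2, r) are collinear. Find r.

The three points are collinear iff det[P_1P_2; P_1P_3] = 0.
This determinant is linear in r: (2)r + (-10) = 0, so r = 5.

5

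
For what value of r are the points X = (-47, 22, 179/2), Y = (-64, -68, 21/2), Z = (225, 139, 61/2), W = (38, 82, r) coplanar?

189/2

Coplanarity ⇔ det[XY; XZ; XW] = 0.
Expanding, this is linear in r: (22491)r + (-4250799/2) = 0.
So r = 189/2.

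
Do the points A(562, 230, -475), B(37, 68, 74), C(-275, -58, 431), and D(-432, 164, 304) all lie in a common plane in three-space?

A normal to the plane through A, B, C is n = AB × AC = (11340, 16137, 15606).
The plane has equation n·P = 2671740. For D: n·D = 2491812.
2491812 ≠ 2671740, so D is off the plane.

No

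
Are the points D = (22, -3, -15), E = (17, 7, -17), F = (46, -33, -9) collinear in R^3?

DE = (-5, 10, -2), DF = (24, -30, 6).
DE × DF = (0, -18, -90).
The cross product is nonzero, so the points do not lie on one line.

No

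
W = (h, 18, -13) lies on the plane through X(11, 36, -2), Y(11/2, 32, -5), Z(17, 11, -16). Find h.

Coplanarity requires XY · (XZ × XW) = 0.
XY = (-11/2, -4, -3), XZ = (6, -25, -14); the triple product is linear in h with coefficient -19 and constant term 285/2.
Setting it to zero: h = 15/2.

15/2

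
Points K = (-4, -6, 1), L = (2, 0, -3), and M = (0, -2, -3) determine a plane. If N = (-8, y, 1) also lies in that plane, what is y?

-10

Coplanarity requires KL · (KM × KN) = 0.
KL = (6, 6, -4), KM = (4, 4, -4); the triple product is linear in y with coefficient 8 and constant term 80.
Setting it to zero: y = -10.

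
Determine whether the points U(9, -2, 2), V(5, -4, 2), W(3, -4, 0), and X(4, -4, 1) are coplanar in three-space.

With U as base: UV = (-4, -2, 0), UW = (-6, -2, -2), UX = (-5, -2, -1).
UW × UX = (-2, 4, 2).
UV · (UW × UX) = 0.
The scalar triple product vanishes, so the four points are coplanar.

Yes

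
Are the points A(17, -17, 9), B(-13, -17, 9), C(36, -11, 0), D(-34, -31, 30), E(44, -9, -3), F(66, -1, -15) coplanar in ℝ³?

The plane through A, B, C has normal n = AB × AC = (0, -270, -180) and equation n·P = 2970.
Checking the remaining points: n·D = 2970, n·E = 2970, n·F = 2970.
All equal 2970, so all 6 points lie in one plane.

Yes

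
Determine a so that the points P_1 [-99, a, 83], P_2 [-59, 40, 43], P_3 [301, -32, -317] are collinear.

Direction P_2P_3 = (360, -72, -360). From the x-coordinate of P_1, the parameter along the line is τ = (-99 − (-59))/360 = -1/9.
Then a = 40 + (-1/9)·(-72) = 48.

48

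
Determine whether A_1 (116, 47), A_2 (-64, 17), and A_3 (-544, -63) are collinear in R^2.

Yes

A_1A_2 = (-180, -30), A_1A_3 = (-660, -110).
Checking proportionality: A_1A_3 = 11/3·A_1A_2, so the vectors are parallel and the points are collinear.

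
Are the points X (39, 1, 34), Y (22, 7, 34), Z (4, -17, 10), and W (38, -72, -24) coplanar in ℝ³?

Yes

With X as base: XY = (-17, 6, 0), XZ = (-35, -18, -24), XW = (-1, -73, -58).
XZ × XW = (-708, -2006, 2537).
XY · (XZ × XW) = 0.
The scalar triple product vanishes, so the four points are coplanar.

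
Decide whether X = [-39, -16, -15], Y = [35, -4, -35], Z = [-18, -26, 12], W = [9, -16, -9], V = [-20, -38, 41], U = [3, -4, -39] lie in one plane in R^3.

Yes

The plane through X, Y, Z has normal n = XY × XZ = (124, -2418, -992) and equation n·P = 48732.
Checking the remaining points: n·W = 48732, n·V = 48732, n·U = 48732.
All equal 48732, so all 6 points lie in one plane.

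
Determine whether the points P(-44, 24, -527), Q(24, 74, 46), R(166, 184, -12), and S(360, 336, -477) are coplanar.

Yes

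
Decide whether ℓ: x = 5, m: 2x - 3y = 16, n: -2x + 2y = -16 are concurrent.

The three lines meet at one point iff the augmented coefficient matrix [aᵢ bᵢ cᵢ] has rank < 3, i.e. its determinant vanishes.
Here the determinant is 6.
Nonzero, so no common point exists.

No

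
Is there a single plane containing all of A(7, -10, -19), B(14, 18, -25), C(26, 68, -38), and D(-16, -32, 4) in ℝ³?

No

The four points are coplanar iff the 3×3 determinant with rows AB, AC, AD is zero.
Rows: (7, 28, -6), (19, 78, -19), (-23, -22, 23).
Expanding along the first row: (7)(1376) − (28)(0) + (-6)(1376) = 1376.
Nonzero ⇒ not coplanar.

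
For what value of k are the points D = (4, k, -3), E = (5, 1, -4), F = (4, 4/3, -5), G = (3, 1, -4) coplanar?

2/3

Coplanarity ⇔ det[DE; DF; DG] = 0.
Expanding, this is linear in k: (-2)k + (4/3) = 0.
So k = 2/3.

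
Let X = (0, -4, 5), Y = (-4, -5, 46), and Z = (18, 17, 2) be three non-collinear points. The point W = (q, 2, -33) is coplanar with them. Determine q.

8

Coplanarity requires XY · (XZ × XW) = 0.
XY = (-4, -1, 41), XZ = (18, 21, -3); the triple product is linear in q with coefficient -858 and constant term 6864.
Setting it to zero: q = 8.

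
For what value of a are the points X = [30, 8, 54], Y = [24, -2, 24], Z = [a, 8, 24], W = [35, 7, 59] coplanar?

9

Normal to plane XYW: n = (-80, -120, 56); plane equation n·P = -336.
Requiring n·Z = -336: (-80)a + (384) = -336.
So a = 9.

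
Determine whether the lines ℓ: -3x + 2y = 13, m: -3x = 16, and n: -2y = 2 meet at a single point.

Intersecting ℓ and m: solving the 2×2 system gives (x, y) = (-16/3, -3/2).
Substitute into n: (0)(-16/3) + (-2)(-3/2) = 3.
But n requires 2 ≠ 3, so the three lines have no common point.

No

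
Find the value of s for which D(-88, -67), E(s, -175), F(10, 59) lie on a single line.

The three points are collinear iff det[DE; DF] = 0.
This determinant is linear in s: (126)s + (21672) = 0, so s = -172.

-172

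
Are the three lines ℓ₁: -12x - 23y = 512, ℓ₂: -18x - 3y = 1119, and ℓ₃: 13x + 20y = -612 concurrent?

No

Lines aᵢx + bᵢy = cᵢ with pairwise distinct directions are concurrent exactly when det[aᵢ bᵢ cᵢ] = 0.
Here the determinant is 963.
Nonzero, so no common point exists.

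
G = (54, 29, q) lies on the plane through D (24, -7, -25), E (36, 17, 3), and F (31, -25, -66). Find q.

The plane through D, E, F has equation −480x + 688y − 384z = -6736.
Substituting G: (-384)q + (-5968) = -6736, so q = 2.

2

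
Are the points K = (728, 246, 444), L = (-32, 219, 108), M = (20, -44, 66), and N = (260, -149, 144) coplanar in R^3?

No

The four points are coplanar iff the 3×3 determinant with rows KL, KM, KN is zero.
Rows: (-760, -27, -336), (-708, -290, -378), (-468, -395, -300).
Expanding along the first row: (-760)(-62310) − (-27)(35496) + (-336)(143940) = -49848.
Nonzero ⇒ not coplanar.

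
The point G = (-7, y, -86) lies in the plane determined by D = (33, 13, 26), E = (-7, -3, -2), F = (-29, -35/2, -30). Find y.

Coplanarity requires DE · (DF × DG) = 0.
DE = (-40, -16, -28), DF = (-62, -61/2, -56); the triple product is linear in y with coefficient -504 and constant term -20664.
Setting it to zero: y = -41.

-41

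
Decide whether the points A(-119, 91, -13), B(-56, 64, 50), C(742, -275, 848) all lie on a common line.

AB = (63, -27, 63), AC = (861, -366, 861).
AB × AC = (-189, 0, 189).
The cross product is nonzero, so the points do not lie on one line.

No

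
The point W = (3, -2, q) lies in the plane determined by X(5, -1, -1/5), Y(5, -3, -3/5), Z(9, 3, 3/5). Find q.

-2/5

The plane through X, Y, Z has equation −(8/5)y + 8z = 0.
Substituting W: (8)q + (16/5) = 0, so q = -2/5.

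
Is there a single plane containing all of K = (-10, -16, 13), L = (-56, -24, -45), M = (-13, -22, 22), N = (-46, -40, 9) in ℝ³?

With K as base: KL = (-46, -8, -58), KM = (-3, -6, 9), KN = (-36, -24, -4).
KM × KN = (240, -336, -144).
KL · (KM × KN) = 0.
The scalar triple product vanishes, so the four points are coplanar.

Yes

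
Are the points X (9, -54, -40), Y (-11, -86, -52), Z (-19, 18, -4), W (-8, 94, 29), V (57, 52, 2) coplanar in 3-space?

Yes

The plane through X, Y, Z has normal n = XY × XZ = (-288, 1056, -2336) and equation n·P = 33824.
Checking the remaining points: n·W = 33824, n·V = 33824.
All equal 33824, so all 5 points lie in one plane.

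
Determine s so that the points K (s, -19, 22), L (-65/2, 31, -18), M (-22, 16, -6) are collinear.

5/2

Direction LM = (21/2, -15, 12). From the y-coordinate of K, the parameter along the line is τ = (-19 − 31)/(-15) = 10/3.
Then s = (-65/2) + 10/3·(21/2) = 5/2.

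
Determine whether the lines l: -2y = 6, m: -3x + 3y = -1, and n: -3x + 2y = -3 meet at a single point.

The three lines meet at one point iff the augmented coefficient matrix [aᵢ bᵢ cᵢ] has rank < 3, i.e. its determinant vanishes.
Here the determinant is 30.
Nonzero, so no common point exists.

No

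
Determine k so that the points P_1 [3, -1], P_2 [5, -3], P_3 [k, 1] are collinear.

1

The three points are collinear iff det[P_1P_2; P_1P_3] = 0.
This determinant is linear in k: (2)k + (-2) = 0, so k = 1.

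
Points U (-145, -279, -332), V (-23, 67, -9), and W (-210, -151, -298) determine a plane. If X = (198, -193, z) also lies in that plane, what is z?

Coplanarity requires UV · (UW × UX) = 0.
UV = (122, 346, 323), UW = (-65, 128, 34); the triple product is linear in z with coefficient 38106 and constant term 342954.
Setting it to zero: z = -9.

-9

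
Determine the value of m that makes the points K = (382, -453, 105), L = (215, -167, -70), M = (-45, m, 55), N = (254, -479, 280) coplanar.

Coplanarity ⇔ det[KL; KM; KN] = 0.
Expanding, this is linear in m: (-51625)m + (-1910125) = 0.
So m = -37.

-37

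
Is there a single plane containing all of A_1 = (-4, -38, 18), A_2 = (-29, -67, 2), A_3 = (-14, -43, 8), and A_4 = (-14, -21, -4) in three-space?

A normal to the plane through A_1, A_2, A_3 is n = A_1A_2 × A_1A_3 = (210, -90, -165).
The plane has equation n·P = -390. For A_4: n·A_4 = -390.
Equal, so A_4 lies in the plane and all four are coplanar.

Yes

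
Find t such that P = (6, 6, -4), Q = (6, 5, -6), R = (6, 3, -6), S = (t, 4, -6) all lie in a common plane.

6

Coplanarity ⇔ det[PQ; PR; PS] = 0.
Expanding, this is linear in t: (-4)t + (24) = 0.
So t = 6.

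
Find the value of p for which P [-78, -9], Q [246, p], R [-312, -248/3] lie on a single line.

93

The three points are collinear iff det[PQ; PR] = 0.
This determinant is linear in p: (234)p + (-21762) = 0, so p = 93.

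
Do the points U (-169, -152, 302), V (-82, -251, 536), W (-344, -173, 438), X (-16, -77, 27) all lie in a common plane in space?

Yes

A normal to the plane through U, V, W is n = UV × UW = (-8550, -52782, -19152).
The plane has equation n·P = 3683910. For X: n·X = 3683910.
Equal, so X lies in the plane and all four are coplanar.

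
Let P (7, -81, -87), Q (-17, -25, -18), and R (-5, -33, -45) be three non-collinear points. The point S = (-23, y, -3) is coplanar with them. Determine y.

Coplanarity requires PQ · (PR × PS) = 0.
PQ = (-24, 56, 69), PR = (-12, 48, 42); the triple product is linear in y with coefficient 180 and constant term 3060.
Setting it to zero: y = -17.

-17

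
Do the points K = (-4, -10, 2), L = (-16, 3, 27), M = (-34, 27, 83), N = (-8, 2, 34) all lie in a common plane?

No

A normal to the plane through K, L, M is n = KL × KM = (128, 222, -54).
The plane has equation n·P = -2840. For N: n·N = -2416.
-2416 ≠ -2840, so N is off the plane.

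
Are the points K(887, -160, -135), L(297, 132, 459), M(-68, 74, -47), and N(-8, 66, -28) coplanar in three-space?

A normal to the plane through K, L, M is n = KL × KM = (-113300, -515350, 140800).
The plane has equation n·P = -37049100. For N: n·N = -37049100.
Equal, so N lies in the plane and all four are coplanar.

Yes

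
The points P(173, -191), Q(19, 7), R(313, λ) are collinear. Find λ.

-371

Collinearity: (R − P) must be parallel to (Q − P) = (-154, 198).
Cross-multiplying the components: (λ − (-191))·(-154) = (140)·(198).
Solving gives λ = -371.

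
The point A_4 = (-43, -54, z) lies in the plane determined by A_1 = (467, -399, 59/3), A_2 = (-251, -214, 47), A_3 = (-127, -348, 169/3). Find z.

29/3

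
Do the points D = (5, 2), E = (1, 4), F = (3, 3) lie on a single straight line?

Yes

DE = (-4, 2), DF = (-2, 1).
det[DE; DF] = (-4)(1) − (2)(-2) = 0.
The determinant is zero, so the points are collinear.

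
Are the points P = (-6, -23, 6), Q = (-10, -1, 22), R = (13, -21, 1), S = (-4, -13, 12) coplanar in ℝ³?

Yes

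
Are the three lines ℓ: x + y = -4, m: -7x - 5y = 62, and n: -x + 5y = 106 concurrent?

The three lines meet at one point iff the augmented coefficient matrix [aᵢ bᵢ cᵢ] has rank < 3, i.e. its determinant vanishes.
Here the determinant is 0.
It vanishes, so the lines are concurrent at (-21, 17).

Yes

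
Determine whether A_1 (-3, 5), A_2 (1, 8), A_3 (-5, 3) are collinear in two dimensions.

No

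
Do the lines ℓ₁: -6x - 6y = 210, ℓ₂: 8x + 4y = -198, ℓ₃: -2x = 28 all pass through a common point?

No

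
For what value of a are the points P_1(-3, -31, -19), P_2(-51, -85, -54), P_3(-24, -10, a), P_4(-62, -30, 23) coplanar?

Normal to plane P_1P_2P_4: n = (-2233, 4081, -3234); plane equation n·P = -58366.
Requiring n·P_3 = -58366: (-3234)a + (12782) = -58366.
So a = 22.

22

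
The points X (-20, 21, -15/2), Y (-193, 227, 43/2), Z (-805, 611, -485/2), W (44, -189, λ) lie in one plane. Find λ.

-321/2

Normal to plane XYZ: n = (-65520, -63420, 59640); plane equation n·P = -468720.
Requiring n·W = -468720: (59640)λ + (9103500) = -468720.
So λ = -321/2.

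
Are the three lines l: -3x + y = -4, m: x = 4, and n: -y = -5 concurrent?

The three lines meet at one point iff the augmented coefficient matrix [aᵢ bᵢ cᵢ] has rank < 3, i.e. its determinant vanishes.
Here the determinant is -3.
Nonzero, so no common point exists.

No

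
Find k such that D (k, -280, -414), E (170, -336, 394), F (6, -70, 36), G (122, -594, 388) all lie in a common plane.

-294

The points are coplanar iff DE · (DF × DG) = 0.
Expanding, this is linear in k: (93960)k + (27624240) = 0.
So k = -294.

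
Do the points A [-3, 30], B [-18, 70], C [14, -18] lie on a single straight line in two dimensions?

No

AB = (-15, 40), AC = (17, -48).
det[AB; AC] = (-15)(-48) − (40)(17) = 40.
The determinant is nonzero, so they are not collinear.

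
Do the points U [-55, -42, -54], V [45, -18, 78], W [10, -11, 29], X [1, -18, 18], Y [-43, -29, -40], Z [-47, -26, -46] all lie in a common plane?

Yes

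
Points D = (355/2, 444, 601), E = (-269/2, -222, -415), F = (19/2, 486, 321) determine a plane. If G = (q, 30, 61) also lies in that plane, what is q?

Coplanarity requires DE · (DF × DG) = 0.
DE = (-312, -666, -1016), DF = (-168, 42, -280); the triple product is linear in q with coefficient 229152 and constant term -7676592.
Setting it to zero: q = 67/2.

67/2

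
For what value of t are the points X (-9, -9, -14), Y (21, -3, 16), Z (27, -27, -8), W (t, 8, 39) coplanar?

34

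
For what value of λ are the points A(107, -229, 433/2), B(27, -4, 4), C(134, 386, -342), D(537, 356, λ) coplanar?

Coplanarity ⇔ det[AB; AC; AD] = 0.
Expanding, this is linear in λ: (-55275)λ + (-15366450) = 0.
So λ = -278.

-278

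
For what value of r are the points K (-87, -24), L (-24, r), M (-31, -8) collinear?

The three points are collinear iff det[KL; KM] = 0.
This determinant is linear in r: (-56)r + (-336) = 0, so r = -6.

-6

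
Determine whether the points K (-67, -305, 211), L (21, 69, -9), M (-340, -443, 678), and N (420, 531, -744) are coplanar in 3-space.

With K as base: KL = (88, 374, -220), KM = (-273, -138, 467), KN = (487, 836, -955).
KM × KN = (-258622, -33286, -161022).
KL · (KM × KN) = 217140.
Since 217140 ≠ 0, the four points are not coplanar.

No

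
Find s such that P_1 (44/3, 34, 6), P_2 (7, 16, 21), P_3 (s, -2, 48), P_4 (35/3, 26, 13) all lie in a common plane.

The points are coplanar iff P_1P_2 · (P_1P_3 × P_1P_4) = 0.
Expanding, this is linear in s: (6)s + (-84) = 0.
So s = 14.

14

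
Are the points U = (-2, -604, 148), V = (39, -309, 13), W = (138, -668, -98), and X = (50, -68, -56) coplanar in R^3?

No

A normal to the plane through U, V, W is n = UV × UW = (-81210, -8814, -43924).
The plane has equation n·P = -1014676. For X: n·X = -1001404.
-1001404 ≠ -1014676, so X is off the plane.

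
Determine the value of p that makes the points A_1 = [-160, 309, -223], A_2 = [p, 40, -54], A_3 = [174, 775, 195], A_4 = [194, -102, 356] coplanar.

-72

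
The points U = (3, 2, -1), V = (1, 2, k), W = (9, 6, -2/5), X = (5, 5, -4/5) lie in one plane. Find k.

Normal to plane UWX: n = (-1, 0, 10); plane equation n·P = -13.
Requiring n·V = -13: (10)k + (-1) = -13.
So k = -6/5.

-6/5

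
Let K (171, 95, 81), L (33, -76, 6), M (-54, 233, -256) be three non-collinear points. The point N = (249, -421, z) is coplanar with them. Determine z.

439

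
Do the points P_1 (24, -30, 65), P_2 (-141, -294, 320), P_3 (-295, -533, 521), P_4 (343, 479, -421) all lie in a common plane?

With P_1 as base: P_1P_2 = (-165, -264, 255), P_1P_3 = (-319, -503, 456), P_1P_4 = (319, 509, -486).
P_1P_3 × P_1P_4 = (12354, -9570, -1914).
P_1P_2 · (P_1P_3 × P_1P_4) = 0.
The scalar triple product vanishes, so the four points are coplanar.

Yes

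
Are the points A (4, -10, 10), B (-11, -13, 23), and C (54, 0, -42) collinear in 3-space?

AB = (-15, -3, 13), AC = (50, 10, -52).
AB × AC = (26, -130, 0).
The cross product is nonzero, so the points do not lie on one line.

No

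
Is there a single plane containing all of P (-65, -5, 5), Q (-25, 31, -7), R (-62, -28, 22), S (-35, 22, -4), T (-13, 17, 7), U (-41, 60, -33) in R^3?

No

The plane through P, Q, R has normal n = PQ × PR = (336, -716, -1028) and equation n·X = -23400.
Checking the remaining points: n·S = -23400, n·T = -23736, n·U = -22812.
Since n·T = -23736 ≠ -23400, T is off the plane and the points are not all coplanar.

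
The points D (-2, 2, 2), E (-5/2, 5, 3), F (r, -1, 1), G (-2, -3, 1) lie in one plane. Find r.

Coplanarity ⇔ det[DE; DF; DG] = 0.
Expanding, this is linear in r: (-2)r + (-3) = 0.
So r = -3/2.

-3/2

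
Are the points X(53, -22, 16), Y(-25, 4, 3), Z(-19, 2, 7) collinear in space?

XY = (-78, 26, -13), XZ = (-72, 24, -9).
Comparing components 2 and 3: (26)(-9) − (-13)(24) = 78 ≠ 0, so XY and XZ are not parallel and the points are not collinear.

No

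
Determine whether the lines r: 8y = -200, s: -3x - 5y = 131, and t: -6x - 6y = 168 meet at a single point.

No

Intersecting r and s: solving the 2×2 system gives (x, y) = (-2, -25).
Substitute into t: (-6)(-2) + (-6)(-25) = 162.
But t requires 168 ≠ 162, so the three lines have no common point.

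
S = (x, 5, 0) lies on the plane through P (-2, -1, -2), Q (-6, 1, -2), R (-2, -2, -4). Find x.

-12

Coplanarity requires PQ · (PR × PS) = 0.
PQ = (-4, 2, 0), PR = (0, -1, -2); the triple product is linear in x with coefficient -4 and constant term -48.
Setting it to zero: x = -12.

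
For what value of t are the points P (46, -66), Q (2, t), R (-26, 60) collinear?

Collinearity: (Q − P) must be parallel to (R − P) = (-72, 126).
Cross-multiplying the components: (t − (-66))·(-72) = (-44)·(126).
Solving gives t = 11.

11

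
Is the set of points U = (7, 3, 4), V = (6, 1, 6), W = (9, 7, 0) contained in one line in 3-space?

Yes

UV = (-1, -2, 2), UW = (2, 4, -4).
UV × UW = (0, 0, 0).
The cross product vanishes, so the three points are collinear.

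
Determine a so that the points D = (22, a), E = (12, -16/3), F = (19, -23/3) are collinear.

The three points are collinear iff det[DE; DF] = 0.
This determinant is linear in a: (7)a + (182/3) = 0, so a = -26/3.

-26/3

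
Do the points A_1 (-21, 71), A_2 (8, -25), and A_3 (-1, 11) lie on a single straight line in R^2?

A_1A_2 = (29, -96), A_1A_3 = (20, -60).
If collinear, A_1A_3 would be a scalar multiple of A_1A_2. But (29)·(-60) ≠ (-96)·(20) (difference 180), so they are not parallel; the points are not collinear.

No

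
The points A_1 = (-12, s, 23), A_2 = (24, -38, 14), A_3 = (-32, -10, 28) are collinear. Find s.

Collinearity requires A_1A_2 × A_1A_3 = 0; each component is linear in s.
The x-component gives (-14)s + (-280) = 0, so s = -20.
The remaining components then also vanish.

-20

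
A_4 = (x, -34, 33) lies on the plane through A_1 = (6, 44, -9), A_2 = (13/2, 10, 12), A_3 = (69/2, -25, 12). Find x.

Coplanarity requires A_1A_2 · (A_1A_3 × A_1A_4) = 0.
A_1A_2 = (1/2, -34, 21), A_1A_3 = (57/2, -69, 21); the triple product is linear in x with coefficient 735 and constant term -11025.
Setting it to zero: x = 15.

15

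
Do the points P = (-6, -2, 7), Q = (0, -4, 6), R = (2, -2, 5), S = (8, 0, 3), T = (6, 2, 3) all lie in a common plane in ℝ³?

The plane through P, Q, R has normal n = PQ × PR = (4, 4, 16) and equation n·X = 80.
Checking the remaining points: n·S = 80, n·T = 80.
All equal 80, so all 5 points lie in one plane.

Yes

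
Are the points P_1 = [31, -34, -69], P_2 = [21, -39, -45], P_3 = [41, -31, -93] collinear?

No

P_1P_2 = (-10, -5, 24), P_1P_3 = (10, 3, -24).
Comparing components 2 and 3: (-5)(-24) − (24)(3) = 48 ≠ 0, so P_1P_2 and P_1P_3 are not parallel and the points are not collinear.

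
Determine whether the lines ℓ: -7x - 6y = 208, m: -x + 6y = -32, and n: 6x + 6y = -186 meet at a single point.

Yes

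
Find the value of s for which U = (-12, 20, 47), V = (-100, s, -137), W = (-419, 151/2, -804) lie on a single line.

Collinearity requires UV × UW = 0; each component is linear in s.
The x-component gives (-851)s + (27232) = 0, so s = 32.
The remaining components then also vanish.

32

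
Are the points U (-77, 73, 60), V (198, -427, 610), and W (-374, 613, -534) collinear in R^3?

Yes

UV = (275, -500, 550), UW = (-297, 540, -594).
UV × UW = (0, 0, 0).
The cross product vanishes, so the three points are collinear.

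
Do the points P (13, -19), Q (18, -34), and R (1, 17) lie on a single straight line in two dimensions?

Yes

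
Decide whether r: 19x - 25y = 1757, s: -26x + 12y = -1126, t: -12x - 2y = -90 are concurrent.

No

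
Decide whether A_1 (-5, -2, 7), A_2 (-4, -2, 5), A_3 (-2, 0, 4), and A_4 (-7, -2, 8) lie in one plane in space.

No

With A_1 as base: A_1A_2 = (1, 0, -2), A_1A_3 = (3, 2, -3), A_1A_4 = (-2, 0, 1).
A_1A_3 × A_1A_4 = (2, 3, 4).
A_1A_2 · (A_1A_3 × A_1A_4) = -6.
Since -6 ≠ 0, the four points are not coplanar.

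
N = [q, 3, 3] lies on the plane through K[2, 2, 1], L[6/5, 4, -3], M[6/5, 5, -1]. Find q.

2

A normal to the plane is n = KL × KM = (8, 8/5, -4/5).
N lies in the plane iff n · KN = 0.
This gives (8)q + (-16) = 0, so q = 2.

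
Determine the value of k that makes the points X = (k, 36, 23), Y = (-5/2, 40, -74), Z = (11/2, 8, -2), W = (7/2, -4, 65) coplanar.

Coplanarity ⇔ det[XY; XZ; XW] = 0.
Expanding, this is linear in k: (1280)k + (16000) = 0.
So k = -25/2.

-25/2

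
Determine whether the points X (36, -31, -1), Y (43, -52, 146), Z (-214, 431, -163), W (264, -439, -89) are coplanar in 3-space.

With X as base: XY = (7, -21, 147), XZ = (-250, 462, -162), XW = (228, -408, -88).
XZ × XW = (-106752, -58936, -3336).
XY · (XZ × XW) = 0.
The scalar triple product vanishes, so the four points are coplanar.

Yes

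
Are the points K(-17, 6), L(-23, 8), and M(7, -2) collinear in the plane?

KL = (-6, 2), KM = (24, -8).
det[KL; KM] = (-6)(-8) − (2)(24) = 0.
The determinant is zero, so the points are collinear.

Yes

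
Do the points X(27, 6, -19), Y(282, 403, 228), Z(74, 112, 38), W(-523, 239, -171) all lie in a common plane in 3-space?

Yes

The four points are coplanar iff the 3×3 determinant with rows XY, XZ, XW is zero.
Rows: (255, 397, 247), (47, 106, 57), (-550, 233, -152).
Expanding along the first row: (255)(-29393) − (397)(24206) + (247)(69251) = 0.
Zero determinant ⇒ coplanar.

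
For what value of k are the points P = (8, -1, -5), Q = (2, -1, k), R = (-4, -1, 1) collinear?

-2

Direction PR = (-12, 0, 6). From the x-coordinate of Q, the parameter along the line is τ = (2 − 8)/(-12) = 1/2.
Then k = (-5) + 1/2·(6) = -2.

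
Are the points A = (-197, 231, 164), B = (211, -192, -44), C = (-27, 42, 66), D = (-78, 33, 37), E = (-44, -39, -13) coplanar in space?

Yes

The plane through A, B, C has normal n = AB × AC = (2142, 4624, -5202) and equation n·P = -206958.
Checking the remaining points: n·D = -206958, n·E = -206958.
All equal -206958, so all 5 points lie in one plane.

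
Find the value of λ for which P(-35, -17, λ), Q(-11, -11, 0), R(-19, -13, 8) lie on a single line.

Direction QR = (-8, -2, 8). From the x-coordinate of P, the parameter along the line is τ = (-35 − (-11))/(-8) = 3.
Then λ = 0 + 3·(8) = 24.

24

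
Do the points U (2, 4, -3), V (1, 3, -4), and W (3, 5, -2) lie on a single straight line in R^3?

UV = (-1, -1, -1), UW = (1, 1, 1).
Each component of UW is -1 times the corresponding component of UV, so UW = -1·UV and the points are collinear.

Yes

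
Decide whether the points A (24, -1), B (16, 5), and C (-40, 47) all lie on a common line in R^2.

Yes

AB = (-8, 6), AC = (-64, 48).
det[AB; AC] = (-8)(48) − (6)(-64) = 0.
The determinant is zero, so the points are collinear.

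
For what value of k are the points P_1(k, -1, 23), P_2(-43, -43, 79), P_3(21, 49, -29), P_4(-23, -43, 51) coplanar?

-9

The points are coplanar iff P_1P_2 · (P_1P_3 × P_1P_4) = 0.
Expanding, this is linear in k: (2576)k + (23184) = 0.
So k = -9.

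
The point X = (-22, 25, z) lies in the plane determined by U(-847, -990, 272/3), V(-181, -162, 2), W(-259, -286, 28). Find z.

A normal to the plane is n = UV × UW = (31600/3, -10400, -18000).
X lies in the plane iff n · UX = 0.
This gives (-18000)z + (-234000) = 0, so z = -13.

-13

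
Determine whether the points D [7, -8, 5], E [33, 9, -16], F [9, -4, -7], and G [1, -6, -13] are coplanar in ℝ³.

With D as base: DE = (26, 17, -21), DF = (2, 4, -12), DG = (-6, 2, -18).
DF × DG = (-48, 108, 28).
DE · (DF × DG) = 0.
The scalar triple product vanishes, so the four points are coplanar.

Yes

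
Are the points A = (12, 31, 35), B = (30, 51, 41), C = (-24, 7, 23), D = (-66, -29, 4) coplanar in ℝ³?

No

The four points are coplanar iff the 3×3 determinant with rows AB, AC, AD is zero.
Rows: (18, 20, 6), (-36, -24, -12), (-78, -60, -31).
Expanding along the first row: (18)(24) − (20)(180) + (6)(288) = -1440.
Nonzero ⇒ not coplanar.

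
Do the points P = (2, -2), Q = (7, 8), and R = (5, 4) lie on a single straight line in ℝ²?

Yes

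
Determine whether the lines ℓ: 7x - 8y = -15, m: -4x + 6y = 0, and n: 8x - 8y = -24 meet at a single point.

Yes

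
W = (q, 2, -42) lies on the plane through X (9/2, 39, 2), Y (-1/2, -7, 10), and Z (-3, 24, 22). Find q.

The plane through X, Y, Z has equation −800x + 40y − 270z = -2580.
Substituting W: (-800)q + (11420) = -2580, so q = 35/2.

35/2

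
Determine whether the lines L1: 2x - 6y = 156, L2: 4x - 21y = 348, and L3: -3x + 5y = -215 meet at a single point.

No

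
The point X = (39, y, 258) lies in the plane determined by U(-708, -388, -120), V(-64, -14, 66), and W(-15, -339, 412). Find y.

The plane through U, V, W has equation 189854x − 213710y − 227626z = -24182032.
Substituting X: (-213710)y + (-51323202) = -24182032, so y = -127.

-127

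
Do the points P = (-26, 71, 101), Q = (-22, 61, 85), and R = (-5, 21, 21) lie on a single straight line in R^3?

No

PQ = (4, -10, -16), PR = (21, -50, -80).
Comparing components 3 and 1: (-16)(21) − (4)(-80) = -16 ≠ 0, so PQ and PR are not parallel and the points are not collinear.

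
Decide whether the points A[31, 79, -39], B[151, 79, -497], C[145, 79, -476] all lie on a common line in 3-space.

No

AB = (120, 0, -458), AC = (114, 0, -437).
Comparing components 3 and 1: (-458)(114) − (120)(-437) = 228 ≠ 0, so AB and AC are not parallel and the points are not collinear.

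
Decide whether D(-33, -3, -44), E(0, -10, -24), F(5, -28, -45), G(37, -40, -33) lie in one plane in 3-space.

Yes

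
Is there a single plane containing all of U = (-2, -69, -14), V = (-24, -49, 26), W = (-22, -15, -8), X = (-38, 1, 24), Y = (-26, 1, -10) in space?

No

The plane through U, V, W has normal n = UV × UW = (-2040, -668, -788) and equation n·P = 61204.
Checking the remaining points: n·X = 57940, n·Y = 60252.
Since n·X = 57940 ≠ 61204, X is off the plane and the points are not all coplanar.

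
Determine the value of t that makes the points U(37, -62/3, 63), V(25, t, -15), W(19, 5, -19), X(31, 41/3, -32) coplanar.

Coplanarity ⇔ det[UV; UW; UX] = 0.
Expanding, this is linear in t: (-1218)t + (6496) = 0.
So t = 16/3.

16/3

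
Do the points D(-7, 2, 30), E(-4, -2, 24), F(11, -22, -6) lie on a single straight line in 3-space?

DE = (3, -4, -6), DF = (18, -24, -36).
DE × DF = (0, 0, 0).
The cross product vanishes, so the three points are collinear.

Yes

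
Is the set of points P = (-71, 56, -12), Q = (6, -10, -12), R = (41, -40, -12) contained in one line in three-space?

PQ = (77, -66, 0), PR = (112, -96, 0).
PQ × PR = (0, 0, 0).
The cross product vanishes, so the three points are collinear.

Yes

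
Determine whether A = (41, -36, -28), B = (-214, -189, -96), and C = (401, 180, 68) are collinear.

AB = (-255, -153, -68), AC = (360, 216, 96).
Each component of AC is -24/17 times the corresponding component of AB, so AC = -24/17·AB and the points are collinear.

Yes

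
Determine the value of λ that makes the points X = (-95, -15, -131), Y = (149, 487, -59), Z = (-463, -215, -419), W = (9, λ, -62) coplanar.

80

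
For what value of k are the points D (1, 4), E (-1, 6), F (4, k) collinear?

Collinearity: (F − D) must be parallel to (E − D) = (-2, 2).
Cross-multiplying the components: (k − 4)·(-2) = (3)·(2).
Solving gives k = 1.

1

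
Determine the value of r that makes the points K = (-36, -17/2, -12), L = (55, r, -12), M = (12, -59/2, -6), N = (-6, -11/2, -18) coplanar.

Normal to plane KMN: n = (108, 468, 774); plane equation n·P = -17154.
Requiring n·L = -17154: (468)r + (-3348) = -17154.
So r = -59/2.

-59/2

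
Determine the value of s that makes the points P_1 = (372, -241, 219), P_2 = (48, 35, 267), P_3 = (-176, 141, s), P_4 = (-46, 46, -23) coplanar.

-73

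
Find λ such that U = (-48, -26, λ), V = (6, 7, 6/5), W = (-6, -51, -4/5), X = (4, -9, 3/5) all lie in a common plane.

9/5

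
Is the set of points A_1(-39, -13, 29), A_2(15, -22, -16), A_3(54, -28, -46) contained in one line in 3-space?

A_1A_2 = (54, -9, -45), A_1A_3 = (93, -15, -75).
Comparing components 3 and 1: (-45)(93) − (54)(-75) = -135 ≠ 0, so A_1A_2 and A_1A_3 are not parallel and the points are not collinear.

No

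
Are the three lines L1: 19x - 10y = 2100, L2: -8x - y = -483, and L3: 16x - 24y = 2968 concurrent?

Yes

Lines aᵢx + bᵢy = cᵢ with pairwise distinct directions are concurrent exactly when det[aᵢ bᵢ cᵢ] = 0.
Here the determinant is 0.
It vanishes, so the lines are concurrent at (70, -77).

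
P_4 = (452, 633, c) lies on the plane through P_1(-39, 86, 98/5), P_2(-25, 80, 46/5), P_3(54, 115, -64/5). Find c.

292/5

The plane through P_1, P_2, P_3 has equation 496x − (2568/5)y + 964z = -223096/5.
Substituting P_4: (964)c + (-504584/5) = -223096/5, so c = 292/5.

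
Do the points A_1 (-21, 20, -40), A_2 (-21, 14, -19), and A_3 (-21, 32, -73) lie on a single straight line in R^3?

No

A_1A_2 = (0, -6, 21), A_1A_3 = (0, 12, -33).
Comparing components 2 and 3: (-6)(-33) − (21)(12) = -54 ≠ 0, so A_1A_2 and A_1A_3 are not parallel and the points are not collinear.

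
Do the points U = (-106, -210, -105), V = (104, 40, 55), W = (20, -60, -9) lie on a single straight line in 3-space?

Yes

UV = (210, 250, 160), UW = (126, 150, 96).
Each component of UW is 3/5 times the corresponding component of UV, so UW = 3/5·UV and the points are collinear.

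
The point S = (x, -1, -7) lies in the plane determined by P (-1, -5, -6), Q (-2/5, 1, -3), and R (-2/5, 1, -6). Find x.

The plane through P, Q, R has equation −18x + (9/5)y = 9.
Substituting S: (-18)x + (-9/5) = 9, so x = -3/5.

-3/5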